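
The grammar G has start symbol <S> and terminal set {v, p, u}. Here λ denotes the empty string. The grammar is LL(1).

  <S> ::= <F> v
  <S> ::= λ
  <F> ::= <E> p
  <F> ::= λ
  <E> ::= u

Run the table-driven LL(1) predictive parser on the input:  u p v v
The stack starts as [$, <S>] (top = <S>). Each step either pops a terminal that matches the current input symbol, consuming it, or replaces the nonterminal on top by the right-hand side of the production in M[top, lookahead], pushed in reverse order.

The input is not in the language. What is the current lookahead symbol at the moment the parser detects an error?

step 1: stack=$ <S>  input=u p v v $  — expand <S> ::= <F> v
step 2: stack=$ v <F>  input=u p v v $  — expand <F> ::= <E> p
step 3: stack=$ v p <E>  input=u p v v $  — expand <E> ::= u
step 4: stack=$ v p u  input=u p v v $  — match u
step 5: stack=$ v p  input=p v v $  — match p
step 6: stack=$ v  input=v v $  — match v
step 7: stack=$  input=v $  — error: stack empty but input remains

v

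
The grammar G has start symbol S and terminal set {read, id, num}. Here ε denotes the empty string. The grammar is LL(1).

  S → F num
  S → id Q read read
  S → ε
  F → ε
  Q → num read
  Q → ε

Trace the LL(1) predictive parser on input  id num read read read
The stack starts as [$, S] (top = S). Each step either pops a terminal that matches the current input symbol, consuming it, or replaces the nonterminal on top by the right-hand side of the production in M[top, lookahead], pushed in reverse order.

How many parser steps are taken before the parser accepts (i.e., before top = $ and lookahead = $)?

step 1: stack=$ S  input=id num read read read $  — expand S → id Q read read
step 2: stack=$ read read Q id  input=id num read read read $  — match id
step 3: stack=$ read read Q  input=num read read read $  — expand Q → num read
step 4: stack=$ read read read num  input=num read read read $  — match num
step 5: stack=$ read read read  input=read read read $  — match read
step 6: stack=$ read read  input=read read $  — match read
step 7: stack=$ read  input=read $  — match read
Accept reached after 7 steps.

7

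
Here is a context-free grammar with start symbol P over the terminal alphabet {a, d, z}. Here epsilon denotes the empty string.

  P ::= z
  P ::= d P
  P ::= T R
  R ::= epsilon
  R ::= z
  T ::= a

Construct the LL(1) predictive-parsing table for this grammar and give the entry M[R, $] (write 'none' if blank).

FIRST(R): from R::=epsilon we get {epsilon}; from R::=z we get {z}. So FIRST(R) = {epsilon, z}.
FIRST(T): from T::=a we get {a}. So FIRST(T) = {a}.
FIRST(P): from P::=z we get {z}; from P::=d P we get {d}; from P::=T R we get {a}. So FIRST(P) = {a, d, z}.
FOLLOW(P) includes $ since P is the start symbol.
FOLLOW(P): in P::=d P, the suffix after P is empty (adds nothing new). Thus FOLLOW(P) = {$}.
FOLLOW(R): in P::=T R, the suffix after R is empty, so FOLLOW(R) ⊇ FOLLOW(P) = {$}. Thus FOLLOW(R) = {$}.
For R ::= epsilon: FIRST(epsilon) = {epsilon}, so it goes in M[R, t] for t ∈ {}; since epsilon ∈ FIRST, also for every t ∈ FOLLOW(R) = {$}.
For R ::= z: FIRST(z) = {z}, so it goes in M[R, t] for t ∈ {z}.

R ::= epsilon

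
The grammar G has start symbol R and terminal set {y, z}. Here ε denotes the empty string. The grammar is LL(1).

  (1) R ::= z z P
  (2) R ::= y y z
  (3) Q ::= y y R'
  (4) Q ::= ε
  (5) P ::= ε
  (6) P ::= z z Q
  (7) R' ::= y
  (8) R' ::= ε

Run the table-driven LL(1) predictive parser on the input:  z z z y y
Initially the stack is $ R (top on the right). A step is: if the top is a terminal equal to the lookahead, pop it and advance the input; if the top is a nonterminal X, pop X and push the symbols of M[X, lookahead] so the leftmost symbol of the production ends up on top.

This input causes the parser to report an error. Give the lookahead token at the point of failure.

y

step 1: stack=$ R  input=z z z y y $  — expand R ::= z z P
step 2: stack=$ P z z  input=z z z y y $  — match z
step 3: stack=$ P z  input=z z y y $  — match z
step 4: stack=$ P  input=z y y $  — expand P ::= z z Q
step 5: stack=$ Q z z  input=z y y $  — match z
step 6: stack=$ Q z  input=y y $  — error: top is terminal z but lookahead is y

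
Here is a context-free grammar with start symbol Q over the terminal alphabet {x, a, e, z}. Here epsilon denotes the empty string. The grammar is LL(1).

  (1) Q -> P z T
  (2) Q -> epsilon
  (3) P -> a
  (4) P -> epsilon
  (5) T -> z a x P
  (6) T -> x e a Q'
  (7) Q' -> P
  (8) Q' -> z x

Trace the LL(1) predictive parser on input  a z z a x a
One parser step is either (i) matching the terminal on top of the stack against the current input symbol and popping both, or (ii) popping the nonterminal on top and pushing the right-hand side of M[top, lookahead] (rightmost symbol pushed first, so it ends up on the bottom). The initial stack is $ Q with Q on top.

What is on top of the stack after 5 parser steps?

     Stack    Input          Action
  1  $ Q      a z z a x a $  expand Q -> P z T
  2  $ T z P  a z z a x a $  expand P -> a
  3  $ T z a  a z z a x a $  match a
  4  $ T z    z z a x a $    match z
  5  $ T      z a x a $      expand T -> z a x P
Stack after step 5: $ P x a z (top = z).

z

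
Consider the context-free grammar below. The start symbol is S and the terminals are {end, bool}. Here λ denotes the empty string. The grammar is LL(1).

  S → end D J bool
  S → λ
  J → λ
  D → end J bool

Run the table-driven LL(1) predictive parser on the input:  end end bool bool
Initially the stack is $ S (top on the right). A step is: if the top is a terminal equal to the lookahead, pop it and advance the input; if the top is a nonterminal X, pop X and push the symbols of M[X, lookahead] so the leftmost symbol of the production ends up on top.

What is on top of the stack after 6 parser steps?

J

     Stack                Input                Action
  1  $ S                  end end bool bool $  expand S → end D J bool
  2  $ bool J D end       end end bool bool $  match end
  3  $ bool J D           end bool bool $      expand D → end J bool
  4  $ bool J bool J end  end bool bool $      match end
  5  $ bool J bool J      bool bool $          expand J → λ
  6  $ bool J bool        bool bool $          match bool
Stack after step 6: $ bool J (top = J).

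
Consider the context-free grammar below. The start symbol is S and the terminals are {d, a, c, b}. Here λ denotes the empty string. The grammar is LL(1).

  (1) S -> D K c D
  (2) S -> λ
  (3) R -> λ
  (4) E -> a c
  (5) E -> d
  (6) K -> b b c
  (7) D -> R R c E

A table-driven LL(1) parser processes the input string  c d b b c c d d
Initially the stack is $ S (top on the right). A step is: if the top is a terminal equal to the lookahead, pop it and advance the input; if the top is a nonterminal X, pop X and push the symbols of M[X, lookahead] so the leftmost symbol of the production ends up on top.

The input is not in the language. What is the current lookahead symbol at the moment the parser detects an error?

d

      Stack            Input              Action
   1  $ S              c d b b c c d d $  expand S -> D K c D
   2  $ D c K D        c d b b c c d d $  expand D -> R R c E
   3  $ D c K E c R R  c d b b c c d d $  expand R -> λ
   4  $ D c K E c R    c d b b c c d d $  expand R -> λ
   5  $ D c K E c      c d b b c c d d $  match c
   6  $ D c K E        d b b c c d d $    expand E -> d
   7  $ D c K d        d b b c c d d $    match d
   8  $ D c K          b b c c d d $      expand K -> b b c
   9  $ D c c b b      b b c c d d $      match b
  10  $ D c c b        b c c d d $        match b
  11  $ D c c          c c d d $          match c
  12  $ D c            c d d $            match c
  13  $ D              d d $              error: M[D, d] is empty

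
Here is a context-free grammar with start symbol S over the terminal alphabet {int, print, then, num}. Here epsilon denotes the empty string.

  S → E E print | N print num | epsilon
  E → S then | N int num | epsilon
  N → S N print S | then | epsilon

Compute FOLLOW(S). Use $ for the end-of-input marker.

FIRST(S) = {epsilon, int, print, then}  (via E E print, N print num)
FIRST(N) = {epsilon, int, print, then}  (via S N print S)
FIRST(E) = {epsilon, int, print, then}  (via S then, N int num)
FOLLOW(S) includes $ since S is the start symbol.
FOLLOW(E): in S→E E print (occurrence 1), E is followed by E print with FIRST {int, print, then}; in S→E E print (occurrence 2), E is followed by print with FIRST {print}. Thus FOLLOW(E) = {int, print, then}.
FOLLOW(N): in S→N print num, N is followed by print num with FIRST {print}; in E→N int num, N is followed by int num with FIRST {int}; in N→S N print S, N is followed by print S with FIRST {print}. Thus FOLLOW(N) = {int, print}.
FOLLOW(S): in E→S then, S is followed by then with FIRST {then}; in N→S N print S (occurrence 1), S is followed by N print S with FIRST {int, print, then}; in N→S N print S (occurrence 2), the suffix after S is empty, so FOLLOW(S) ⊇ FOLLOW(N) = {int, print}. Thus FOLLOW(S) = {$, int, print, then}.

{$, int, print, then}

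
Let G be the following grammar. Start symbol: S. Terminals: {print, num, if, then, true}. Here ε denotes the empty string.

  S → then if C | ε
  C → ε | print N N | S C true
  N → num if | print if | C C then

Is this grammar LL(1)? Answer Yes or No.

FIRST(S) = {ε, then}
FIRST(C) = {ε, print, then, true}
FIRST(N) = {num, print, then, true}
FOLLOW(S) = {$, print, then, true}
FOLLOW(C) = {$, print, then, true}
FOLLOW(N) = {$, num, print, then, true}
Cell M[C, print] receives both C → ε and C → print N N and C → S C true — the grammar is not LL(1).

No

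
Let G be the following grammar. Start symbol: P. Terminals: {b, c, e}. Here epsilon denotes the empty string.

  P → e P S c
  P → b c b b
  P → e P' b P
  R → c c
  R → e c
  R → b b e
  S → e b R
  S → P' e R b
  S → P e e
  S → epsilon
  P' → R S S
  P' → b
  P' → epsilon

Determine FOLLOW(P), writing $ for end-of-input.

FIRST(P) = {b, e}
FIRST(R) = {b, c, e}
FIRST(P') = {epsilon, b, c, e}  (via R S S)
FIRST(S) = {epsilon, b, c, e}  (via P' e R b, P e e)
FOLLOW(P) includes $ since P is the start symbol.
FOLLOW(P): in P→e P S c, P is followed by S c with FIRST {b, c, e}; in P→e P' b P, the suffix after P is empty (adds nothing new); in S→P e e, P is followed by e e with FIRST {e}. Thus FOLLOW(P) = {$, b, c, e}.
FOLLOW(P'): in P→e P' b P, P' is followed by b P with FIRST {b}; in S→P' e R b, P' is followed by e R b with FIRST {e}. Thus FOLLOW(P') = {b, e}.
FOLLOW(S): in P→e P S c, S is followed by c with FIRST {c}; in P'→R S S (occurrence 1), S is followed by S with FIRST {epsilon, b, c, e}; in P'→R S S (occurrence 1), the suffix after S is nullable, so FOLLOW(S) ⊇ FOLLOW(P') = {b, e}; in P'→R S S (occurrence 2), the suffix after S is empty, so FOLLOW(S) ⊇ FOLLOW(P') = {b, e}. Thus FOLLOW(S) = {b, c, e}.
FOLLOW(R): in S→e b R, the suffix after R is empty, so FOLLOW(R) ⊇ FOLLOW(S) = {b, c, e}; in S→P' e R b, R is followed by b with FIRST {b}; in P'→R S S, R is followed by S S with FIRST {epsilon, b, c, e}; in P'→R S S, the suffix after R is nullable, so FOLLOW(R) ⊇ FOLLOW(P') = {b, e}. Thus FOLLOW(R) = {b, c, e}.

{$, b, c, e}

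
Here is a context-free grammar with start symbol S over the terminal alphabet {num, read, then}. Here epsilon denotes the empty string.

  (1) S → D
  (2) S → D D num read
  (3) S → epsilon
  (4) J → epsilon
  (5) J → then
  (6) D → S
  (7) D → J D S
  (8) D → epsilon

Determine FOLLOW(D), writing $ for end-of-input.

{$, num, then}

FIRST(J): from J→epsilon we get {epsilon}; from J→then we get {then}. So FIRST(J) = {epsilon, then}.
FIRST(S): from S→D we get {epsilon, num, then}; from S→D D num read we get {num, then}; from S→epsilon we get {epsilon}. So FIRST(S) = {epsilon, num, then}.
FIRST(D): from D→S we get {epsilon, num, then}; from D→J D S we get {epsilon, num, then}; from D→epsilon we get {epsilon}. So FIRST(D) = {epsilon, num, then}.
FOLLOW(S) includes $ since S is the start symbol.
FOLLOW(S): in D→S, the suffix after S is empty, so FOLLOW(S) ⊇ FOLLOW(D) = {$, num, then}; in D→J D S, the suffix after S is empty, so FOLLOW(S) ⊇ FOLLOW(D) = {$, num, then}. Thus FOLLOW(S) = {$, num, then}.
FOLLOW(D): in S→D, the suffix after D is empty, so FOLLOW(D) ⊇ FOLLOW(S) = {$, num, then}; in S→D D num read (occurrence 1), D is followed by D num read with FIRST {num, then}; in S→D D num read (occurrence 2), D is followed by num read with FIRST {num}; in D→J D S, D is followed by S with FIRST {epsilon, num, then}; in D→J D S, the suffix after D is nullable (adds nothing new). Thus FOLLOW(D) = {$, num, then}.
FOLLOW(J): in D→J D S, J is followed by D S with FIRST {epsilon, num, then}; in D→J D S, the suffix after J is nullable, so FOLLOW(J) ⊇ FOLLOW(D) = {$, num, then}. Thus FOLLOW(J) = {$, num, then}.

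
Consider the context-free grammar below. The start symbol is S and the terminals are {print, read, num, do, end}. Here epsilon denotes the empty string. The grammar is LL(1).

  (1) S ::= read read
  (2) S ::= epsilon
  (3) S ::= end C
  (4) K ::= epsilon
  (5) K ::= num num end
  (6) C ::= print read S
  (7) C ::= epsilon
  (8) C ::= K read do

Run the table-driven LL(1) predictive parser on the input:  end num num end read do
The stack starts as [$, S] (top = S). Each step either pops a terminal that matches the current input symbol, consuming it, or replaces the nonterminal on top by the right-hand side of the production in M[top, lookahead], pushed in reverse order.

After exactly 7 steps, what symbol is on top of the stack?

step 1: stack=$ S  input=end num num end read do $  — expand S ::= end C
step 2: stack=$ C end  input=end num num end read do $  — match end
step 3: stack=$ C  input=num num end read do $  — expand C ::= K read do
step 4: stack=$ do read K  input=num num end read do $  — expand K ::= num num end
step 5: stack=$ do read end num num  input=num num end read do $  — match num
step 6: stack=$ do read end num  input=num end read do $  — match num
step 7: stack=$ do read end  input=end read do $  — match end
Stack after step 7: $ do read (top = read).

read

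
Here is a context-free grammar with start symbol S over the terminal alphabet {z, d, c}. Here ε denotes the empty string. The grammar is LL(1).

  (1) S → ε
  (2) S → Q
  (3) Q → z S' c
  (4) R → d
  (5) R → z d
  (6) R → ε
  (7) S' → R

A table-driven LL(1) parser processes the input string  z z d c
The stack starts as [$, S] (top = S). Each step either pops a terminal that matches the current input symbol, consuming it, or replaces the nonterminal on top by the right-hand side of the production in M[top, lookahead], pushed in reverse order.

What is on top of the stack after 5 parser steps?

z

     Stack     Input      Action
  1  $ S       z z d c $  expand S → Q
  2  $ Q       z z d c $  expand Q → z S' c
  3  $ c S' z  z z d c $  match z
  4  $ c S'    z d c $    expand S' → R
  5  $ c R     z d c $    expand R → z d
Stack after step 5: $ c d z (top = z).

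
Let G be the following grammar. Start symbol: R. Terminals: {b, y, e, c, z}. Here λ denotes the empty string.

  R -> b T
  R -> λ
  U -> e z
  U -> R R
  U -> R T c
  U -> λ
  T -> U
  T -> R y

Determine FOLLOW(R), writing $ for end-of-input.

{$, b, c, e, y}

FIRST(R): from R->b T we get {b}; from R->λ we get {λ}. So FIRST(R) = {λ, b}.
FIRST(U): from U->e z we get {e}; from U->R R we get {λ, b}; from U->R T c we get {b, c, e, y}; from U->λ we get {λ}. So FIRST(U) = {λ, b, c, e, y}.
FIRST(T): from T->U we get {λ, b, c, e, y}; from T->R y we get {b, y}. So FIRST(T) = {λ, b, c, e, y}.
FOLLOW(R) includes $ since R is the start symbol.
FOLLOW(R): in U->R R (occurrence 1), R is followed by R with FIRST {λ, b}; in U->R R (occurrence 1), the suffix after R is nullable, so FOLLOW(R) ⊇ FOLLOW(U) = {$, b, c, e, y}; in U->R R (occurrence 2), the suffix after R is empty, so FOLLOW(R) ⊇ FOLLOW(U) = {$, b, c, e, y}; in U->R T c, R is followed by T c with FIRST {b, c, e, y}; in T->R y, R is followed by y with FIRST {y}. Thus FOLLOW(R) = {$, b, c, e, y}.
FOLLOW(T): in R->b T, the suffix after T is empty, so FOLLOW(T) ⊇ FOLLOW(R) = {$, b, c, e, y}; in U->R T c, T is followed by c with FIRST {c}. Thus FOLLOW(T) = {$, b, c, e, y}.
FOLLOW(U): in T->U, the suffix after U is empty, so FOLLOW(U) ⊇ FOLLOW(T) = {$, b, c, e, y}. Thus FOLLOW(U) = {$, b, c, e, y}.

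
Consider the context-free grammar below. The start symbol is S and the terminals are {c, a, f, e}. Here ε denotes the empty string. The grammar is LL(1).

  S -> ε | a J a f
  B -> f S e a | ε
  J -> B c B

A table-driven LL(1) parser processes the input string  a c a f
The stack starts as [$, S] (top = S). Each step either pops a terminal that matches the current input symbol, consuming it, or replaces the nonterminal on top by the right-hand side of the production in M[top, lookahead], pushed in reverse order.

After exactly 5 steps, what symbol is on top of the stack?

B

     Stack        Input      Action
  1  $ S          a c a f $  expand S -> a J a f
  2  $ f a J a    a c a f $  match a
  3  $ f a J      c a f $    expand J -> B c B
  4  $ f a B c B  c a f $    expand B -> ε
  5  $ f a B c    c a f $    match c
Stack after step 5: $ f a B (top = B).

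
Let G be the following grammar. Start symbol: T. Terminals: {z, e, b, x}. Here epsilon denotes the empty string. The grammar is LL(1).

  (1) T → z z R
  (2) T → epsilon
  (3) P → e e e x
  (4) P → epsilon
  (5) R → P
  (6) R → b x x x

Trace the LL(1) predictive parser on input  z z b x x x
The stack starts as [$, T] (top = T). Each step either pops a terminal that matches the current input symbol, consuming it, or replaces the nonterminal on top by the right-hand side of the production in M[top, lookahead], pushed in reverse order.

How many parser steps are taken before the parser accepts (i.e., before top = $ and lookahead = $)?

     Stack      Input          Action
  1  $ T        z z b x x x $  expand T → z z R
  2  $ R z z    z z b x x x $  match z
  3  $ R z      z b x x x $    match z
  4  $ R        b x x x $      expand R → b x x x
  5  $ x x x b  b x x x $      match b
  6  $ x x x    x x x $        match x
  7  $ x x      x x $          match x
  8  $ x        x $            match x
Accept reached after 8 steps.

8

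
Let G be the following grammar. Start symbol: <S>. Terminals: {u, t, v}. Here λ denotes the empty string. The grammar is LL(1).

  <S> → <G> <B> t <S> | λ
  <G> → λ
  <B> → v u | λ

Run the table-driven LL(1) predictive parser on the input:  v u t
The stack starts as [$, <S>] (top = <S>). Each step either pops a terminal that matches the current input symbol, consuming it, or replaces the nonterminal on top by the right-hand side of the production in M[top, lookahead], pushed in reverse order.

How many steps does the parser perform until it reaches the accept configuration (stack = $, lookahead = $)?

     Stack            Input    Action
  1  $ <S>            v u t $  expand <S> → <G> <B> t <S>
  2  $ <S> t <B> <G>  v u t $  expand <G> → λ
  3  $ <S> t <B>      v u t $  expand <B> → v u
  4  $ <S> t u v      v u t $  match v
  5  $ <S> t u        u t $    match u
  6  $ <S> t          t $      match t
  7  $ <S>            $        expand <S> → λ
Accept reached after 7 steps.

7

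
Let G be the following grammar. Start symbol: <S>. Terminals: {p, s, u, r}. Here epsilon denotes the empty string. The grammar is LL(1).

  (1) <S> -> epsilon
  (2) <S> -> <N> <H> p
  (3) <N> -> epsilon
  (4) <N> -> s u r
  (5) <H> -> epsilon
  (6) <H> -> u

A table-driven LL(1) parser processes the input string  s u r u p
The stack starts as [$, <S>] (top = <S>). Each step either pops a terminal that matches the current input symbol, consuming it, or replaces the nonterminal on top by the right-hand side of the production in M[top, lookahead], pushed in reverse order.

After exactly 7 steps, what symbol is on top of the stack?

p

step 1: stack=$ <S>  input=s u r u p $  — expand <S> -> <N> <H> p
step 2: stack=$ p <H> <N>  input=s u r u p $  — expand <N> -> s u r
step 3: stack=$ p <H> r u s  input=s u r u p $  — match s
step 4: stack=$ p <H> r u  input=u r u p $  — match u
step 5: stack=$ p <H> r  input=r u p $  — match r
step 6: stack=$ p <H>  input=u p $  — expand <H> -> u
step 7: stack=$ p u  input=u p $  — match u
Stack after step 7: $ p (top = p).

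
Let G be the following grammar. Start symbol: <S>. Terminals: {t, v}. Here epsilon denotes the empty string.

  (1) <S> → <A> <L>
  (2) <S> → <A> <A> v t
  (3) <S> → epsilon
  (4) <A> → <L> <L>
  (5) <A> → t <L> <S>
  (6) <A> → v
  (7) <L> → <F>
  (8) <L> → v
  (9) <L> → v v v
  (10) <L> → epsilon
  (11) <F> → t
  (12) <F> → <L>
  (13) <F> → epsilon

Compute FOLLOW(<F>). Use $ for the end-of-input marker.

FIRST(<S>) = {epsilon, t, v}  (via <A> <L>, <A> <A> v t)
FIRST(<A>) = {epsilon, t, v}  (via <L> <L>)
FIRST(<L>) = {epsilon, t, v}  (via <F>)
FIRST(<F>) = {epsilon, t, v}  (via <L>)
FOLLOW(<S>) includes $ since <S> is the start symbol.
FOLLOW(<S>): in <A>→t <L> <S>, the suffix after <S> is empty, so FOLLOW(<S>) ⊇ FOLLOW(<A>) = {$, t, v}. Thus FOLLOW(<S>) = {$, t, v}.
FOLLOW(<A>): in <S>→<A> <L>, <A> is followed by <L> with FIRST {epsilon, t, v}; in <S>→<A> <L>, the suffix after <A> is nullable, so FOLLOW(<A>) ⊇ FOLLOW(<S>) = {$, t, v}; in <S>→<A> <A> v t (occurrence 1), <A> is followed by <A> v t with FIRST {t, v}; in <S>→<A> <A> v t (occurrence 2), <A> is followed by v t with FIRST {v}. Thus FOLLOW(<A>) = {$, t, v}.
FOLLOW(<L>): in <S>→<A> <L>, the suffix after <L> is empty, so FOLLOW(<L>) ⊇ FOLLOW(<S>) = {$, t, v}; in <A>→<L> <L> (occurrence 1), <L> is followed by <L> with FIRST {epsilon, t, v}; in <A>→<L> <L> (occurrence 1), the suffix after <L> is nullable, so FOLLOW(<L>) ⊇ FOLLOW(<A>) = {$, t, v}; in <A>→<L> <L> (occurrence 2), the suffix after <L> is empty, so FOLLOW(<L>) ⊇ FOLLOW(<A>) = {$, t, v}; in <A>→t <L> <S>, <L> is followed by <S> with FIRST {epsilon, t, v}; in <A>→t <L> <S>, the suffix after <L> is nullable, so FOLLOW(<L>) ⊇ FOLLOW(<A>) = {$, t, v}; in <F>→<L>, the suffix after <L> is empty, so FOLLOW(<L>) ⊇ FOLLOW(<F>) = {$, t, v}. Thus FOLLOW(<L>) = {$, t, v}.
FOLLOW(<F>): in <L>→<F>, the suffix after <F> is empty, so FOLLOW(<F>) ⊇ FOLLOW(<L>) = {$, t, v}. Thus FOLLOW(<F>) = {$, t, v}.

{$, t, v}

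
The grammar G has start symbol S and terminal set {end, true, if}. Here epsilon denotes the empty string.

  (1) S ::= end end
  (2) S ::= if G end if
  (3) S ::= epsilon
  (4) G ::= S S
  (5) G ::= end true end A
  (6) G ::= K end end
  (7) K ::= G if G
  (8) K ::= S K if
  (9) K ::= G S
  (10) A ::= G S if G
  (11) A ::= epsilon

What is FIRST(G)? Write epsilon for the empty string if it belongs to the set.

FIRST(S): from S::=end end we get {end}; from S::=if G end if we get {if}; from S::=epsilon we get {epsilon}. So FIRST(S) = {epsilon, end, if}.
FIRST(G): from G::=S S we get {epsilon, end, if}; from G::=end true end A we get {end}; from G::=K end end we get {end, if}. So FIRST(G) = {epsilon, end, if}.
FIRST(K): from K::=G if G we get {end, if}; from K::=S K if we get {end, if}; from K::=G S we get {epsilon, end, if}. So FIRST(K) = {epsilon, end, if}.
FIRST(A): from A::=G S if G we get {end, if}; from A::=epsilon we get {epsilon}. So FIRST(A) = {epsilon, end, if}.

{epsilon, end, if}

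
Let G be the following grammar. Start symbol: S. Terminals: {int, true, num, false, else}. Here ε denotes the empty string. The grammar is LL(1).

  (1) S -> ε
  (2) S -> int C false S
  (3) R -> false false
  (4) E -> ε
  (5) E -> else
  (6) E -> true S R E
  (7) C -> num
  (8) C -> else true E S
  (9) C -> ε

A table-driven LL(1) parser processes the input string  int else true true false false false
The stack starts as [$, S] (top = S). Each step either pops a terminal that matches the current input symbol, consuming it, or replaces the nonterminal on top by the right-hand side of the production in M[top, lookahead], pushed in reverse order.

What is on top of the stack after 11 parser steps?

E

      Stack                      Input                                   Action
   1  $ S                        int else true true false false false $  expand S -> int C false S
   2  $ S false C int            int else true true false false false $  match int
   3  $ S false C                else true true false false false $      expand C -> else true E S
   4  $ S false S E true else    else true true false false false $      match else
   5  $ S false S E true         true true false false false $           match true
   6  $ S false S E              true false false false $                expand E -> true S R E
   7  $ S false S E R S true     true false false false $                match true
   8  $ S false S E R S          false false false $                     expand S -> ε
   9  $ S false S E R            false false false $                     expand R -> false false
  10  $ S false S E false false  false false false $                     match false
  11  $ S false S E false        false false $                           match false
Stack after step 11: $ S false S E (top = E).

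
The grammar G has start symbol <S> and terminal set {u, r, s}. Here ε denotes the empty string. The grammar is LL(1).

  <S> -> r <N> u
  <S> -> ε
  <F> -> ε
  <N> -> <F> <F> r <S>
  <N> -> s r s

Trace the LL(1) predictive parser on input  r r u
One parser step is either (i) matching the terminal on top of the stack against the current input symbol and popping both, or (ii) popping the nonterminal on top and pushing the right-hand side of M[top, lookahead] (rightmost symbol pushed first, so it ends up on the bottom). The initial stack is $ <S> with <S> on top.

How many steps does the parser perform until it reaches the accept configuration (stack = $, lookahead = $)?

step 1: stack=$ <S>  input=r r u $  — expand <S> -> r <N> u
step 2: stack=$ u <N> r  input=r r u $  — match r
step 3: stack=$ u <N>  input=r u $  — expand <N> -> <F> <F> r <S>
step 4: stack=$ u <S> r <F> <F>  input=r u $  — expand <F> -> ε
step 5: stack=$ u <S> r <F>  input=r u $  — expand <F> -> ε
step 6: stack=$ u <S> r  input=r u $  — match r
step 7: stack=$ u <S>  input=u $  — expand <S> -> ε
step 8: stack=$ u  input=u $  — match u
Accept reached after 8 steps.

8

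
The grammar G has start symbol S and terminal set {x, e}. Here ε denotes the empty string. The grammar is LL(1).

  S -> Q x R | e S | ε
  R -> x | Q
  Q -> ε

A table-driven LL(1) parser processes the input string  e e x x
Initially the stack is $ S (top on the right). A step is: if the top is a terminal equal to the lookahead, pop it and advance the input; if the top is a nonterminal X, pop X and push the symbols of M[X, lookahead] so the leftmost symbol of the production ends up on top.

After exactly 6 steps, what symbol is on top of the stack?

step 1: stack=$ S  input=e e x x $  — expand S -> e S
step 2: stack=$ S e  input=e e x x $  — match e
step 3: stack=$ S  input=e x x $  — expand S -> e S
step 4: stack=$ S e  input=e x x $  — match e
step 5: stack=$ S  input=x x $  — expand S -> Q x R
step 6: stack=$ R x Q  input=x x $  — expand Q -> ε
Stack after step 6: $ R x (top = x).

x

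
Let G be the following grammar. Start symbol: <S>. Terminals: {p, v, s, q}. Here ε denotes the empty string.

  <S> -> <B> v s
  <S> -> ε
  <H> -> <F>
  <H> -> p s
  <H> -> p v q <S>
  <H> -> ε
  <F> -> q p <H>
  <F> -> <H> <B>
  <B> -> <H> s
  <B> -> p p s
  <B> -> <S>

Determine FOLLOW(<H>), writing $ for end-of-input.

{p, q, s, v}

FIRST(<S>) = {ε, p, q, s, v}  (via <B> v s)
FIRST(<H>) = {ε, p, q, s, v}  (via <F>)
FIRST(<B>) = {ε, p, q, s, v}  (via <H> s, <S>)
FIRST(<F>) = {ε, p, q, s, v}  (via <H> <B>)
FOLLOW(<S>) includes $ since <S> is the start symbol.
FOLLOW(<S>): in <H>->p v q <S>, the suffix after <S> is empty, so FOLLOW(<S>) ⊇ FOLLOW(<H>) = {p, q, s, v}; in <B>-><S>, the suffix after <S> is empty, so FOLLOW(<S>) ⊇ FOLLOW(<B>) = {p, q, s, v}. Thus FOLLOW(<S>) = {$, p, q, s, v}.
FOLLOW(<H>): in <F>->q p <H>, the suffix after <H> is empty, so FOLLOW(<H>) ⊇ FOLLOW(<F>) = {p, q, s, v}; in <F>-><H> <B>, <H> is followed by <B> with FIRST {ε, p, q, s, v}; in <F>-><H> <B>, the suffix after <H> is nullable, so FOLLOW(<H>) ⊇ FOLLOW(<F>) = {p, q, s, v}; in <B>-><H> s, <H> is followed by s with FIRST {s}. Thus FOLLOW(<H>) = {p, q, s, v}.
FOLLOW(<F>): in <H>-><F>, the suffix after <F> is empty, so FOLLOW(<F>) ⊇ FOLLOW(<H>) = {p, q, s, v}. Thus FOLLOW(<F>) = {p, q, s, v}.
FOLLOW(<B>): in <S>-><B> v s, <B> is followed by v s with FIRST {v}; in <F>-><H> <B>, the suffix after <B> is empty, so FOLLOW(<B>) ⊇ FOLLOW(<F>) = {p, q, s, v}. Thus FOLLOW(<B>) = {p, q, s, v}.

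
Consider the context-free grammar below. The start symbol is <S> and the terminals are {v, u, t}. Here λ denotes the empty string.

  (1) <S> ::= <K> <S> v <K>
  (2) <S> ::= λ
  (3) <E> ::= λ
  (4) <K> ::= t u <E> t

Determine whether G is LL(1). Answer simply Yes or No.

Yes

FIRST(<S>) = {λ, t}
FIRST(<E>) = {λ}
FIRST(<K>) = {t}
FOLLOW(<S>) = {$, v}
FOLLOW(<E>) = {t}
FOLLOW(<K>) = {$, t, v}
Each cell of M receives at most one production.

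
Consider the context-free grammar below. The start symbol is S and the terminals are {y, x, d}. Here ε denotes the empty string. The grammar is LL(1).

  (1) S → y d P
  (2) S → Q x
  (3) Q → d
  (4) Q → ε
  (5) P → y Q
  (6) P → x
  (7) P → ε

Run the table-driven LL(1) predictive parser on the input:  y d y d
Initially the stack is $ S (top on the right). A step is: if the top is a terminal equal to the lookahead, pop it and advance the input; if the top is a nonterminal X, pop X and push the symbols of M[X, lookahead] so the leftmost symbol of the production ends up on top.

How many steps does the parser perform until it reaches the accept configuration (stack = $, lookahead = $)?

step 1: stack=$ S  input=y d y d $  — expand S → y d P
step 2: stack=$ P d y  input=y d y d $  — match y
step 3: stack=$ P d  input=d y d $  — match d
step 4: stack=$ P  input=y d $  — expand P → y Q
step 5: stack=$ Q y  input=y d $  — match y
step 6: stack=$ Q  input=d $  — expand Q → d
step 7: stack=$ d  input=d $  — match d
Accept reached after 7 steps.

7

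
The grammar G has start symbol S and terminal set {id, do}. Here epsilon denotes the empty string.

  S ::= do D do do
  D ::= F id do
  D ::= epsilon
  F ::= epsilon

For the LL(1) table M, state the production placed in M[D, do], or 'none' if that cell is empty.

FIRST(S) = {do}
FIRST(F) = {epsilon}
FIRST(D) = {epsilon, id}  (via F id do)
FOLLOW(S) includes $ since S is the start symbol.
FOLLOW(D): in S::=do D do do, D is followed by do do with FIRST {do}. Thus FOLLOW(D) = {do}.
For D ::= F id do: FIRST(F id do) = {id}, so it goes in M[D, t] for t ∈ {id}.
For D ::= epsilon: FIRST(epsilon) = {epsilon}, so it goes in M[D, t] for t ∈ {}; since epsilon ∈ FIRST, also for every t ∈ FOLLOW(D) = {do}.

D ::= epsilon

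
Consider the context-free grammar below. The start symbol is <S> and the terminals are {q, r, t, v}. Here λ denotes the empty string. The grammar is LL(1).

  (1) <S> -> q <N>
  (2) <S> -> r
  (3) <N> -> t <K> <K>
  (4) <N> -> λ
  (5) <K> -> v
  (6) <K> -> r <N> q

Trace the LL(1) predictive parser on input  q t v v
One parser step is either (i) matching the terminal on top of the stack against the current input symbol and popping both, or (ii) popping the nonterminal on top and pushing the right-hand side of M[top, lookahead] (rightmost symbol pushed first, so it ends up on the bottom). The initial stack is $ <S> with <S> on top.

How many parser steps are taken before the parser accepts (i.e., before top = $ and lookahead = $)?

8

step 1: stack=$ <S>  input=q t v v $  — expand <S> -> q <N>
step 2: stack=$ <N> q  input=q t v v $  — match q
step 3: stack=$ <N>  input=t v v $  — expand <N> -> t <K> <K>
step 4: stack=$ <K> <K> t  input=t v v $  — match t
step 5: stack=$ <K> <K>  input=v v $  — expand <K> -> v
step 6: stack=$ <K> v  input=v v $  — match v
step 7: stack=$ <K>  input=v $  — expand <K> -> v
step 8: stack=$ v  input=v $  — match v
Accept reached after 8 steps.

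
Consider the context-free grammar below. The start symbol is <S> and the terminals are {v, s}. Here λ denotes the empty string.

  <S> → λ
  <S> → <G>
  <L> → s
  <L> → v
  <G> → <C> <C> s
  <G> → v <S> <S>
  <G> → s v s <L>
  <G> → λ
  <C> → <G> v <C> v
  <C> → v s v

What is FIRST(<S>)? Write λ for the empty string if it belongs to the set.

FIRST(<L>): from <L>→s we get {s}; from <L>→v we get {v}. So FIRST(<L>) = {s, v}.
FIRST(<S>): from <S>→λ we get {λ}; from <S>→<G> we get {λ, s, v}. So FIRST(<S>) = {λ, s, v}.
FIRST(<G>): from <G>→<C> <C> s we get {s, v}; from <G>→v <S> <S> we get {v}; from <G>→s v s <L> we get {s}; from <G>→λ we get {λ}. So FIRST(<G>) = {λ, s, v}.
FIRST(<C>): from <C>→<G> v <C> v we get {s, v}; from <C>→v s v we get {v}. So FIRST(<C>) = {s, v}.

{λ, s, v}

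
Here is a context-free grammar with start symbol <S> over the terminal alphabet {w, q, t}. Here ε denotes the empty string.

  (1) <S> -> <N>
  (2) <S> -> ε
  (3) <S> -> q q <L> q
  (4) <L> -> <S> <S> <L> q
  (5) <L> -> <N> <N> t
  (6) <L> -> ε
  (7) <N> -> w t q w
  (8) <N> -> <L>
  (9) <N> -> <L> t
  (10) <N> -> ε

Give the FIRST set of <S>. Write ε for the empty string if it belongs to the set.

{ε, q, t, w}

FIRST(<S>): from <S>-><N> we get {ε, q, t, w}; from <S>->ε we get {ε}; from <S>->q q <L> q we get {q}. So FIRST(<S>) = {ε, q, t, w}.
FIRST(<L>): from <L>-><S> <S> <L> q we get {q, t, w}; from <L>-><N> <N> t we get {q, t, w}; from <L>->ε we get {ε}. So FIRST(<L>) = {ε, q, t, w}.
FIRST(<N>): from <N>->w t q w we get {w}; from <N>-><L> we get {ε, q, t, w}; from <N>-><L> t we get {q, t, w}; from <N>->ε we get {ε}. So FIRST(<N>) = {ε, q, t, w}.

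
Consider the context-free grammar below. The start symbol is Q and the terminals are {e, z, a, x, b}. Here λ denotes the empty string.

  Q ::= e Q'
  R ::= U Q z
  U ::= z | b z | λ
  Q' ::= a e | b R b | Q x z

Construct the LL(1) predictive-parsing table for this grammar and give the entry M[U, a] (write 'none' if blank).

FIRST(Q) = {e}
FIRST(U) = {λ, b, z}
FIRST(R) = {b, e, z}  (via U Q z)
FIRST(Q') = {a, b, e}  (via Q x z)
FOLLOW(Q) includes $ since Q is the start symbol.
FOLLOW(U): in R::=U Q z, U is followed by Q z with FIRST {e}. Thus FOLLOW(U) = {e}.
For U ::= z: FIRST(z) = {z}, so it goes in M[U, t] for t ∈ {z}.
For U ::= b z: FIRST(b z) = {b}, so it goes in M[U, t] for t ∈ {b}.
For U ::= λ: FIRST(λ) = {λ}, so it goes in M[U, t] for t ∈ {}; since λ ∈ FIRST, also for every t ∈ FOLLOW(U) = {e}.
None of these place a production in M[U, a].

none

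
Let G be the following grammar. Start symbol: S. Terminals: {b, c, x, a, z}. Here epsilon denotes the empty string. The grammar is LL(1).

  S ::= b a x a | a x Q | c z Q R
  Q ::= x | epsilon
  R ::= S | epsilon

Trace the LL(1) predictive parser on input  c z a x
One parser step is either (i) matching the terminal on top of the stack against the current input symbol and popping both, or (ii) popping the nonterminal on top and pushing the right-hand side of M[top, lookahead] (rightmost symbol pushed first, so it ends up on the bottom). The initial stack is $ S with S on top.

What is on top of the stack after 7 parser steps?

x

step 1: stack=$ S  input=c z a x $  — expand S ::= c z Q R
step 2: stack=$ R Q z c  input=c z a x $  — match c
step 3: stack=$ R Q z  input=z a x $  — match z
step 4: stack=$ R Q  input=a x $  — expand Q ::= epsilon
step 5: stack=$ R  input=a x $  — expand R ::= S
step 6: stack=$ S  input=a x $  — expand S ::= a x Q
step 7: stack=$ Q x a  input=a x $  — match a
Stack after step 7: $ Q x (top = x).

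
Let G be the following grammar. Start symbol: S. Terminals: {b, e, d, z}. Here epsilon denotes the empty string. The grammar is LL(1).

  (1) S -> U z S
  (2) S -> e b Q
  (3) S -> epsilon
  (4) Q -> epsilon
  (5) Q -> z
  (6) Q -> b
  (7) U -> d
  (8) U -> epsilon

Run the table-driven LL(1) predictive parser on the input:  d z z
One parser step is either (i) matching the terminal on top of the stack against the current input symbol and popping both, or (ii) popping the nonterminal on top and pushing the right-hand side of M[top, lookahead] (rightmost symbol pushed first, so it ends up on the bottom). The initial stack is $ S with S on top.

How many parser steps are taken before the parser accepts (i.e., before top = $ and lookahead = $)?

     Stack    Input    Action
  1  $ S      d z z $  expand S -> U z S
  2  $ S z U  d z z $  expand U -> d
  3  $ S z d  d z z $  match d
  4  $ S z    z z $    match z
  5  $ S      z $      expand S -> U z S
  6  $ S z U  z $      expand U -> epsilon
  7  $ S z    z $      match z
  8  $ S      $        expand S -> epsilon
Accept reached after 8 steps.

8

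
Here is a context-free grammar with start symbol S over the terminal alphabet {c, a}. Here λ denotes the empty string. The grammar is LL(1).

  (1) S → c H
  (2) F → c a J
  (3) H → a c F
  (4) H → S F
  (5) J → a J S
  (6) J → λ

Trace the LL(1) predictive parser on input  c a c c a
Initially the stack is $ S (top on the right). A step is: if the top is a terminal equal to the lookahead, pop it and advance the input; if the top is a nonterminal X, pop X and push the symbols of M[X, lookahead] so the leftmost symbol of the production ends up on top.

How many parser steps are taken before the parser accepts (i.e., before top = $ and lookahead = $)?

9

step 1: stack=$ S  input=c a c c a $  — expand S → c H
step 2: stack=$ H c  input=c a c c a $  — match c
step 3: stack=$ H  input=a c c a $  — expand H → a c F
step 4: stack=$ F c a  input=a c c a $  — match a
step 5: stack=$ F c  input=c c a $  — match c
step 6: stack=$ F  input=c a $  — expand F → c a J
step 7: stack=$ J a c  input=c a $  — match c
step 8: stack=$ J a  input=a $  — match a
step 9: stack=$ J  input=$  — expand J → λ
Accept reached after 9 steps.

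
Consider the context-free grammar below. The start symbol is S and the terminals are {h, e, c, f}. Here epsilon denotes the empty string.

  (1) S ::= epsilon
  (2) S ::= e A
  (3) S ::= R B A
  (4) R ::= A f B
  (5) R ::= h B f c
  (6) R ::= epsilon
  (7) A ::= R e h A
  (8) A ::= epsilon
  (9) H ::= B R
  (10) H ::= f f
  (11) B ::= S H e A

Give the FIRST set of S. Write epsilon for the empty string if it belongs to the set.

{epsilon, e, f, h}

FIRST(S): from S::=epsilon we get {epsilon}; from S::=e A we get {e}; from S::=R B A we get {e, f, h}. So FIRST(S) = {epsilon, e, f, h}.
FIRST(R): from R::=A f B we get {e, f, h}; from R::=h B f c we get {h}; from R::=epsilon we get {epsilon}. So FIRST(R) = {epsilon, e, f, h}.
FIRST(A): from A::=R e h A we get {e, f, h}; from A::=epsilon we get {epsilon}. So FIRST(A) = {epsilon, e, f, h}.
FIRST(H): from H::=B R we get {e, f, h}; from H::=f f we get {f}. So FIRST(H) = {e, f, h}.
FIRST(B): from B::=S H e A we get {e, f, h}. So FIRST(B) = {e, f, h}.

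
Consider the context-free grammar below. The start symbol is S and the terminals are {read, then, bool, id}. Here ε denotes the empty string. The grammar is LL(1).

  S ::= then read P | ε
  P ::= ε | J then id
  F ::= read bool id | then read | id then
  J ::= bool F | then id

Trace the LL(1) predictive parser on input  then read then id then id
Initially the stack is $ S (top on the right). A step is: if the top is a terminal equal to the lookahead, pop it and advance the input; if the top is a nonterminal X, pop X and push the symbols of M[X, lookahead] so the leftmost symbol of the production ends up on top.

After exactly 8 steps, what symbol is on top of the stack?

id

     Stack              Input                        Action
  1  $ S                then read then id then id $  expand S ::= then read P
  2  $ P read then      then read then id then id $  match then
  3  $ P read           read then id then id $       match read
  4  $ P                then id then id $            expand P ::= J then id
  5  $ id then J        then id then id $            expand J ::= then id
  6  $ id then id then  then id then id $            match then
  7  $ id then id       id then id $                 match id
  8  $ id then          then id $                    match then
Stack after step 8: $ id (top = id).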